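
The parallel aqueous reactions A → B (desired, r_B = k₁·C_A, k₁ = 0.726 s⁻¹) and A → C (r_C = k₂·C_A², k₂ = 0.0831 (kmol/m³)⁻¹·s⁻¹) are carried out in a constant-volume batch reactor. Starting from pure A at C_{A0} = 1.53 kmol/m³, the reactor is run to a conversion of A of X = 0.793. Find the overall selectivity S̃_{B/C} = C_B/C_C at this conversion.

9.59

C_A = C_{A0}(1−X) = 0.3167 kmol/m³.
Along a PFR/batch, dC_B/dC_A = −r_B/(r_B+r_C) = −k₁/(k₁+k₂·C_A).
Integrating from C_{A0} to C_A: C_B = (0.726/0.0831)·ln[(0.726+0.0831·1.53)/(0.726+0.0831·0.317)] = 8.736·ln(0.8531/0.7523) = 1.099 kmol/m³.
C_C = (C_{A0}−C_A)−C_B = 0.1145 kmol/m³; S̃_{B/C} = 1.099/0.1145 = 9.59.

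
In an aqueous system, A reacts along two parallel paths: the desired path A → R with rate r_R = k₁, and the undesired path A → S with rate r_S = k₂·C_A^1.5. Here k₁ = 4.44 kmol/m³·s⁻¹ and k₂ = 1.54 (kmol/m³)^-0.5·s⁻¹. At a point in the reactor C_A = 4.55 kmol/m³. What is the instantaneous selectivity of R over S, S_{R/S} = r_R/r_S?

S_{R/S} = r_R/r_S = (k₁)/(k₂·C_A^1.5) = (k₁/k₂)·C_A^-1.5.
= (4.44) / (1.54×4.550^1.5) = 4.440/14.95 = 0.297.
The undesired path is higher order in A, so low C_A (CSTR or dilute feed) favours R.

0.297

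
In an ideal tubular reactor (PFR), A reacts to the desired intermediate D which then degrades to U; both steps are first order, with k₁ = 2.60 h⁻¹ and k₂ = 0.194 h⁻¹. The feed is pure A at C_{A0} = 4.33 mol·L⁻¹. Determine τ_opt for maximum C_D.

1.08 h

For first-order series the maximum of C_D occurs at τ_opt = ln(k₂/k₁)/(k₂−k₁).
= ln(0.194/2.60)/(0.194−2.60) = ln(0.07462)/-2.406 = -2.595/-2.406 = 1.08 h.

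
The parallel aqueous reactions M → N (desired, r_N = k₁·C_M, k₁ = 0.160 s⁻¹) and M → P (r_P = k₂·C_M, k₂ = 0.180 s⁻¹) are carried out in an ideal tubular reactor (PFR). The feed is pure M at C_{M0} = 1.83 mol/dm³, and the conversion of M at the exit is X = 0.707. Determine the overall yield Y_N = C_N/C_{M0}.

0.333

C_M = C_{M0}(1−X) = 0.5362 mol/dm³.
Both paths are first order in M, so the instantaneous fraction to N is constant: dC_N/d(−C_M) = k₁/(k₁+k₂) = 0.4706.
C_N = 0.4706·(C_{M0}−C_M) = 0.4706×1.294 = 0.609 mol/dm³.
Y_N = C_N/C_{M0} = 0.6089/1.83 = 0.333.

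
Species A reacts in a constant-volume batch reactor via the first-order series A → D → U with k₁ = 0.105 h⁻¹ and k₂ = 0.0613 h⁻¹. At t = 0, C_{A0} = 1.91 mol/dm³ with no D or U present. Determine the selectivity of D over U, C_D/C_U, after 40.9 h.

0.198

Solving the coupled first-order balances gives C_D(t) = [k₁/(k₂−k₁)]·C_{A0}·(e^(−k₁t) − e^(−k₂t)).
e^(−k₁t) = e^(−0.105×40.9) = e^(−4.294) = 0.01364; e^(−k₂t) = e^(−2.507) = 0.08150.
C_D = 0.105×1.91/(0.0613−0.105) × (0.01364−0.08150) = (-4.589)×(-0.06786) = 0.3114 mol/dm³.
C_A = C_{A0}e^(−k₁t) = 0.02606 mol/dm³, so C_U = C_{A0}−C_A−C_D = 1.573 mol/dm³; C_D/C_U = 0.198.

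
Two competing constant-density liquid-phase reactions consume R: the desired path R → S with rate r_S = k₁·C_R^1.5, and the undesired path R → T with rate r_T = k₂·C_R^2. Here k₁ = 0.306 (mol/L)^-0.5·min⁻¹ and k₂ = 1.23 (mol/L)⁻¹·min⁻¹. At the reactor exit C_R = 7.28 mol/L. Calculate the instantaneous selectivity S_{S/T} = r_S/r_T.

0.0922

S_{S/T} = r_S/r_T = (k₁·C_R^1.5)/(k₂·C_R^2) = (k₁/k₂)·C_R^-0.5.
= (0.306×7.280^1.5) / (1.23×7.280^2) = 6.011/65.19 = 0.0922.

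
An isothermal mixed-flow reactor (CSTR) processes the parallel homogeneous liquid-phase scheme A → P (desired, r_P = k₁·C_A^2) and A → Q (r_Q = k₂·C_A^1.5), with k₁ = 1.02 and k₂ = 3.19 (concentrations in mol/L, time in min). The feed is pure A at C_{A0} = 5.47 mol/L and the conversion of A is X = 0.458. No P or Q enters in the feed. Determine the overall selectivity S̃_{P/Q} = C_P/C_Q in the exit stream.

0.551

Exit C_A = C_{A0}(1−X) = 5.47×0.542 = 2.965 mol/L.
Rates in a CSTR are evaluated at the outlet concentration: r_P = 1.02×2.965^2 = 8.965, r_Q = 3.19×2.965^1.5 = 16.28.
Overall selectivity = C_P/C_Q = r_Pτ/(r_Qτ) = r_P/r_Q = 0.551.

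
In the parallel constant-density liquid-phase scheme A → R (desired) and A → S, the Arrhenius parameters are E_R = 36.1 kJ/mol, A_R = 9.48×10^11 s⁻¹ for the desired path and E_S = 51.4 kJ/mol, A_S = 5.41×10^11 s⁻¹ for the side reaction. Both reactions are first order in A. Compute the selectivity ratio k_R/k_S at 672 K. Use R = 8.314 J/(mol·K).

k_R/k_S = (A_R/A_S)·exp[−(E_R−E_S)/(RT)] = (A_R/A_S)·exp[(E_S−E_R)/(RT)].
(E_S−E_R)/(RT) = (51.4−36.1)×10³/(8.314×672) = 15300/5587 = 2.738.
k_R/k_S = (9.48×10^11/5.41×10^11)·exp(2.738) = 1.752 × 15.46 = 27.1.
Since E_R < E_S, lowering the temperature improves selectivity toward R.

27.1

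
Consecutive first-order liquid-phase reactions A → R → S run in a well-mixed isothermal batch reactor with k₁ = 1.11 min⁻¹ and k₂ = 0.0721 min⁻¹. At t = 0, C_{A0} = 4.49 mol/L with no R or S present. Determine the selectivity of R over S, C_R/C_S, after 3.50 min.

4.75

The intermediate concentration in a first-order A→B→C sequence is C_R = k₁C_{A0}(e^(−k₁t) − e^(−k₂t))/(k₂−k₁).
e^(−k₁t) = e^(−1.11×3.50) = e^(−3.885) = 0.02055; e^(−k₂t) = e^(−0.2523) = 0.7770.
C_R = 1.11×4.49/(0.0721−1.11) × (0.02055−0.7770) = (-4.802)×(-0.7564) = 3.632 mol/L.
C_A = C_{A0}e^(−k₁t) = 0.09226 mol/L, so C_S = C_{A0}−C_A−C_R = 0.7655 mol/L; C_R/C_S = 4.75.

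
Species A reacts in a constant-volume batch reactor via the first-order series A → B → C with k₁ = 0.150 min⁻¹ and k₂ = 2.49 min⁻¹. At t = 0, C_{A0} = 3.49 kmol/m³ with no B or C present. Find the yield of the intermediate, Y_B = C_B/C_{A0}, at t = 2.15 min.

Solving the coupled first-order balances gives C_B(t) = [k₁/(k₂−k₁)]·C_{A0}·(e^(−k₁t) − e^(−k₂t)).
e^(−k₁t) = e^(−0.150×2.15) = e^(−0.3225) = 0.7243; e^(−k₂t) = e^(−5.354) = 0.004732.
C_B = 0.150×3.49/(2.49−0.150) × (0.7243−0.004732) = 0.2237×0.7196 = 0.1610 kmol/m³.
Y_B = C_B/C_{A0} = 0.1610/3.49 = 0.0461.

0.0461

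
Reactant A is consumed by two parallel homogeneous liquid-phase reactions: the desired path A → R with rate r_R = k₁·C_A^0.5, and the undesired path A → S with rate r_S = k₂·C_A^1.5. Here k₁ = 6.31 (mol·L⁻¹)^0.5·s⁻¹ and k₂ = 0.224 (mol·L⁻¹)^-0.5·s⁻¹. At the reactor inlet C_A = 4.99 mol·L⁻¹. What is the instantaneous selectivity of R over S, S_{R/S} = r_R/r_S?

S_{R/S} = r_R/r_S = (k₁·C_A^0.5)/(k₂·C_A^1.5) = (k₁/k₂)·C_A⁻¹.
= (6.31×4.990^0.5) / (0.224×4.990^1.5) = 14.10/2.497 = 5.65.
The undesired path is higher order in A, so low C_A (CSTR or dilute feed) favours R.

5.65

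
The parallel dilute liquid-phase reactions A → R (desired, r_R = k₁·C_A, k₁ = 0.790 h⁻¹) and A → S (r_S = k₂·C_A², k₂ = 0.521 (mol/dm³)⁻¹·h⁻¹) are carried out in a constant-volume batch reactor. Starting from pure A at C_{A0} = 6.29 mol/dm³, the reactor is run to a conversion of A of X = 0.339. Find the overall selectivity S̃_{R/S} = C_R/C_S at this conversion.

0.293

C_A = C_{A0}(1−X) = 4.158 mol/dm³.
Along a PFR/batch, dC_R/dC_A = −r_R/(r_R+r_S) = −k₁/(k₁+k₂·C_A).
Integrating from C_{A0} to C_A: C_R = (0.790/0.521)·ln[(0.790+0.521·6.29)/(0.790+0.521·4.16)] = 1.516·ln(4.067/2.956) = 0.4838 mol/dm³.
C_S = (C_{A0}−C_A)−C_R = 1.649 mol/dm³; S̃_{R/S} = 0.4838/1.649 = 0.293.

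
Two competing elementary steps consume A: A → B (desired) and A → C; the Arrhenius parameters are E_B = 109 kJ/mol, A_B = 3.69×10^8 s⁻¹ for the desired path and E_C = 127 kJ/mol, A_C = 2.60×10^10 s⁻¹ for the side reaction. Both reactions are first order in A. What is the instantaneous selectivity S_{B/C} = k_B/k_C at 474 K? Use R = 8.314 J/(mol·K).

With equal orders, S_{B/C} = k_B/k_C = (A_B/A_C)·exp[(E_C−E_B)/(RT)].
(E_C−E_B)/(RT) = (127−109)×10³/(8.314×474) = 18000/3941 = 4.568.
k_B/k_C = (3.69×10^8/2.60×10^10)·exp(4.568) = 0.01419 × 96.31 = 1.37.
Since E_B < E_C, lowering the temperature improves selectivity toward B.

1.37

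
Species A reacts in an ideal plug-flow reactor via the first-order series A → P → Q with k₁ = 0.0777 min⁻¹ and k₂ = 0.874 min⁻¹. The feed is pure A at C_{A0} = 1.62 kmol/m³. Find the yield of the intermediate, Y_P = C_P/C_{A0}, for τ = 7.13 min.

The intermediate concentration in a first-order A→B→C sequence is C_P = k₁C_{A0}(e^(−k₁τ) − e^(−k₂τ))/(k₂−k₁).
e^(−k₁τ) = e^(−0.0777×7.13) = e^(−0.5540) = 0.5746; e^(−k₂τ) = e^(−6.232) = 0.001966.
C_P = 0.0777×1.62/(0.874−0.0777) × (0.5746−0.001966) = 0.1581×0.5727 = 0.09053 kmol/m³.
Y_P = C_P/C_{A0} = 0.09053/1.62 = 0.0559.

0.0559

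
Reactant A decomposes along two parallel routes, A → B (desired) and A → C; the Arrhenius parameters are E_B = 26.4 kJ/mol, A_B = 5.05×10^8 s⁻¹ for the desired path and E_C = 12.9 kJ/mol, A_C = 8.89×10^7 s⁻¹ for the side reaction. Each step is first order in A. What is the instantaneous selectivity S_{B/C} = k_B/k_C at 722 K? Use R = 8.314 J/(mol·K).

k_B/k_C = (A_B/A_C)·exp[−(E_B−E_C)/(RT)] = (A_B/A_C)·exp[(E_C−E_B)/(RT)].
(E_C−E_B)/(RT) = (12.9−26.4)×10³/(8.314×722) = -13500/6003 = -2.249.
k_B/k_C = (5.05×10^8/8.89×10^7)·exp(-2.249) = 5.681 × 0.1055 = 0.599.

0.599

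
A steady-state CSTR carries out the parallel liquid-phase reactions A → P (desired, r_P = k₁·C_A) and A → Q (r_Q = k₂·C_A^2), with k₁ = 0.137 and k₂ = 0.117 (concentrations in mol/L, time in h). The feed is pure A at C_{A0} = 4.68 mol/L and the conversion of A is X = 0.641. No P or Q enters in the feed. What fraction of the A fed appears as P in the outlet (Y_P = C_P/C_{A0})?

0.263

Exit C_A = C_{A0}(1−X) = 4.68×0.359 = 1.680 mol/L.
Rates in a CSTR are evaluated at the outlet concentration: r_P = 0.137×1.680 = 0.2302, r_Q = 0.117×1.680^2 = 0.3303.
Fraction of consumed A going to P: r_P/(r_P+r_Q) = 0.4107.
C_P = 0.4107·C_{A0}·X = 0.4107×4.68×0.641 = 1.23 mol/L; Y_P = C_P/C_{A0} = 0.263.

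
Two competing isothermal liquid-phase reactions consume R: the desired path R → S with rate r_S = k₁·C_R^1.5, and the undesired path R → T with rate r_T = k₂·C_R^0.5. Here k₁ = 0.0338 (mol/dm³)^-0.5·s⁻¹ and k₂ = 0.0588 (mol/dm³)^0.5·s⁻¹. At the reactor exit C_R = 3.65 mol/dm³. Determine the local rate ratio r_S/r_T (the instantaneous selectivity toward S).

2.10

S_{S/T} = r_S/r_T = (k₁·C_R^1.5)/(k₂·C_R^0.5) = (k₁/k₂)·C_R.
= (0.0338×3.650^1.5) / (0.0588×3.650^0.5) = 0.2357/0.1123 = 2.10.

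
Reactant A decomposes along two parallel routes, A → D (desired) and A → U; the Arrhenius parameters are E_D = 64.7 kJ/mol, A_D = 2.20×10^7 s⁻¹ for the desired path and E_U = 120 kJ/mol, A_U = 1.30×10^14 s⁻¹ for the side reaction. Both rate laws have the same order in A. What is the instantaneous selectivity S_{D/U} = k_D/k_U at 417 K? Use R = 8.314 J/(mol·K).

Since both paths have the same order in A, the concentration cancels and S_{D/U} = k_D/k_U = (A_D/A_U)·exp[(E_U−E_D)/(RT)].
(E_U−E_D)/(RT) = (120−64.7)×10³/(8.314×417) = 55300/3467 = 15.95.
k_D/k_U = (2.20×10^7/1.30×10^14)·exp(15.95) = 1.692×10^-7 × 8.458×10^6 = 1.43.

1.43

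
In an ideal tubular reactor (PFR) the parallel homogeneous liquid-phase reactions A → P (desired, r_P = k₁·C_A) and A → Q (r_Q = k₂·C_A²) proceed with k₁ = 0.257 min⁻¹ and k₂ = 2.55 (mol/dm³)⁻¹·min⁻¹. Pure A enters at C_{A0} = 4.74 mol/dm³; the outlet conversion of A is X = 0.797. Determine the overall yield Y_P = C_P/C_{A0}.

0.0322

C_A = C_{A0}(1−X) = 0.9622 mol/dm³.
Along a PFR/batch, dC_P/dC_A = −r_P/(r_P+r_Q) = −k₁/(k₁+k₂·C_A).
Integrating from C_{A0} to C_A: C_P = (0.257/2.55)·ln[(0.257+2.55·4.74)/(0.257+2.55·0.962)] = 0.1008·ln(12.34/2.711) = 0.1528 mol/dm³.
Y_P = C_P/C_{A0} = 0.1528/4.74 = 0.0322.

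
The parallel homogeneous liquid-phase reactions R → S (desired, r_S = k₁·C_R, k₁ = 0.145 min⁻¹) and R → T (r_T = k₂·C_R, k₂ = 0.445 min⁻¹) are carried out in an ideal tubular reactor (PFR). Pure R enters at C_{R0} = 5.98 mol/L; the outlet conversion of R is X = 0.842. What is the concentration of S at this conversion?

C_R = C_{R0}(1−X) = 0.9448 mol/L.
Both paths are first order in R, so the instantaneous fraction to S is constant: dC_S/d(−C_R) = k₁/(k₁+k₂) = 0.2458.
C_S = 0.2458·(C_{R0}−C_R) = 0.2458×5.035 = 1.24 mol/L.

1.24 mol/L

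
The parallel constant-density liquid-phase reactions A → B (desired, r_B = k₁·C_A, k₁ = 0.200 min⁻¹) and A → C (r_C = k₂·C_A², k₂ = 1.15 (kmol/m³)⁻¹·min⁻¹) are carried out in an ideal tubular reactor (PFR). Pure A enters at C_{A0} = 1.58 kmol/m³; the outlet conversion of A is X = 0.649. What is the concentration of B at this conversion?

0.153 kmol/m³

C_A = C_{A0}(1−X) = 0.5546 kmol/m³.
Along a PFR/batch, dC_B/dC_A = −r_B/(r_B+r_C) = −k₁/(k₁+k₂·C_A).
Integrating from C_{A0} to C_A: C_B = (0.200/1.15)·ln[(0.200+1.15·1.58)/(0.200+1.15·0.555)] = 0.1739·ln(2.017/0.8378) = 0.1528 kmol/m³.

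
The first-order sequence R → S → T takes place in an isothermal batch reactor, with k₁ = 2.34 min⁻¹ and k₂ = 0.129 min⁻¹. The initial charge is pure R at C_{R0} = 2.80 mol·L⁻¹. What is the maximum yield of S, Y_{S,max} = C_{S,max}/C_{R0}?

0.844

At the optimum, C_{S,max}/C_{R0} = (k₁/k₂)^[k₂/(k₂−k₁)].
= (2.34/0.129)^(0.129/(0.129−2.34)) = (18.14)^(-0.05834) = 0.8444.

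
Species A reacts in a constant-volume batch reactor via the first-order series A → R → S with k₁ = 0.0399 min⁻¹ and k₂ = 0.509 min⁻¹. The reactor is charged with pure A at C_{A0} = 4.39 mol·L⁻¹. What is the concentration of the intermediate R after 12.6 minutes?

The intermediate concentration in a first-order A→B→C sequence is C_R = k₁C_{A0}(e^(−k₁t) − e^(−k₂t))/(k₂−k₁).
e^(−k₁t) = e^(−0.0399×12.6) = e^(−0.5027) = 0.6049; e^(−k₂t) = e^(−6.413) = 0.001639.
C_R = 0.0399×4.39/(0.509−0.0399) × (0.6049−0.001639) = 0.3734×0.6032 = 0.2252 mol·L⁻¹.

0.225 mol·L⁻¹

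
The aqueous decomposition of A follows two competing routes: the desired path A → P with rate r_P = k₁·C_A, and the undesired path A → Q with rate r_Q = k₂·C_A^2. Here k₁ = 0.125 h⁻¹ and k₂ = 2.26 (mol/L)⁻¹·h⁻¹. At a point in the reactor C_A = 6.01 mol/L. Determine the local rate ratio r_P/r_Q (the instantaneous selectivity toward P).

S_{P/Q} = r_P/r_Q = (k₁·C_A)/(k₂·C_A^2) = (k₁/k₂)·C_A⁻¹.
= (0.125×6.010) / (2.26×6.010^2) = 0.7512/81.63 = 0.00920.

0.00920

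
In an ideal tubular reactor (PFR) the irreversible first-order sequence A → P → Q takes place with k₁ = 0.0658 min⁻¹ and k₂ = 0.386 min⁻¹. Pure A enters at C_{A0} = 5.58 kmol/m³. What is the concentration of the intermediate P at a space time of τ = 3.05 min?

The intermediate concentration in a first-order A→B→C sequence is C_P = k₁C_{A0}(e^(−k₁τ) − e^(−k₂τ))/(k₂−k₁).
e^(−k₁τ) = e^(−0.0658×3.05) = e^(−0.2007) = 0.8182; e^(−k₂τ) = e^(−1.177) = 0.3081.
C_P = 0.0658×5.58/(0.386−0.0658) × (0.8182−0.3081) = 1.147×0.5101 = 0.5849 kmol/m³.

0.585 kmol/m³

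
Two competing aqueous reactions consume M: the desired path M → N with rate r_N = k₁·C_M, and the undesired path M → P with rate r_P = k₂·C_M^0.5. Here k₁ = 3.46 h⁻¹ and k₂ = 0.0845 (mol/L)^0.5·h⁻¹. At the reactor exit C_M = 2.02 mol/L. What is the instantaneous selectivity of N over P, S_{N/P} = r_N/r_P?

S_{N/P} = r_N/r_P = (k₁·C_M)/(k₂·C_M^0.5) = (k₁/k₂)·C_M^0.5.
= (3.46×2.020) / (0.0845×2.020^0.5) = 6.989/0.1201 = 58.2.

58.2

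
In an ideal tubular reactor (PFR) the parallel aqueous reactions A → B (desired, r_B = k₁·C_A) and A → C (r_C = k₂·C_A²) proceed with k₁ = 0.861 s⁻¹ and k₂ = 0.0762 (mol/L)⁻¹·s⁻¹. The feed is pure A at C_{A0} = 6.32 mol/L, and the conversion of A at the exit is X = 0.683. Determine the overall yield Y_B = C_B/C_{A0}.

C_A = C_{A0}(1−X) = 2.003 mol/L.
Along a PFR/batch, dC_B/dC_A = −r_B/(r_B+r_C) = −k₁/(k₁+k₂·C_A).
Integrating from C_{A0} to C_A: C_B = (0.861/0.0762)·ln[(0.861+0.0762·6.32)/(0.861+0.0762·2.00)] = 11.30·ln(1.343/1.014) = 3.175 mol/L.
Y_B = C_B/C_{A0} = 3.175/6.32 = 0.502.

0.502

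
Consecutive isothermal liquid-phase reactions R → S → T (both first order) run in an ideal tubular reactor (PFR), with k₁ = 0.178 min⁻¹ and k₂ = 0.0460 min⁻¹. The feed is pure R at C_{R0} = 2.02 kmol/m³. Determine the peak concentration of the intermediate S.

Evaluating C_S at τ_opt = ln(k₂/k₁)/(k₂−k₁) gives C_{S,max}/C_{R0} = (k₁/k₂)^[k₂/(k₂−k₁)].
= (0.178/0.0460)^(0.0460/(0.0460−0.178)) = (3.870)^(-0.3485) = 0.6240.
C_{S,max} = 0.6240×2.02 = 1.26 kmol/m³.

1.26 kmol/m³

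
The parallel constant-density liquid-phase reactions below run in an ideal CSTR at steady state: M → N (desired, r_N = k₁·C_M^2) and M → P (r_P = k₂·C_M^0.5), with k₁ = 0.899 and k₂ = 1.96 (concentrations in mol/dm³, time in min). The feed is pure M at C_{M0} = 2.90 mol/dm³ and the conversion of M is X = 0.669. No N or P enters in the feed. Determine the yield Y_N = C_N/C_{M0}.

0.202

Exit C_M = C_{M0}(1−X) = 2.90×0.331 = 0.9599 mol/dm³.
In a CSTR the entire volume is at exit conditions, so r_N = 0.899×0.9599^2 = 0.8283 and r_P = 1.96×0.9599^0.5 = 1.920.
Fraction of consumed M going to N: r_N/(r_N+r_P) = 0.3014.
C_N = 0.3014·C_{M0}·X = 0.3014×2.90×0.669 = 0.585 mol/dm³; Y_N = C_N/C_{M0} = 0.202.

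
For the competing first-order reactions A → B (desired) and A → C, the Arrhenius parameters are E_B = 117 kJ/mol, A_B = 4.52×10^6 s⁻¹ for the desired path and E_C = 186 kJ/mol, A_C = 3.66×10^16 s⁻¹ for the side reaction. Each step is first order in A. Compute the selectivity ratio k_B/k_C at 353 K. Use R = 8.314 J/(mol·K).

Since both paths have the same order in A, the concentration cancels and S_{B/C} = k_B/k_C = (A_B/A_C)·exp[(E_C−E_B)/(RT)].
(E_C−E_B)/(RT) = (186−117)×10³/(8.314×353) = 69000/2935 = 23.51.
k_B/k_C = (4.52×10^6/3.66×10^16)·exp(23.51) = 1.235×10^-10 × 1.624×10^10 = 2.01.

2.01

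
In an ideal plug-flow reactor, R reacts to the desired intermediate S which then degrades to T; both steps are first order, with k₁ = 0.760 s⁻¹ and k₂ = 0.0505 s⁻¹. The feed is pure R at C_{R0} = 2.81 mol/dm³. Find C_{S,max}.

At the optimum, C_{S,max}/C_{R0} = (k₁/k₂)^[k₂/(k₂−k₁)].
= (0.760/0.0505)^(0.0505/(0.0505−0.760)) = (15.05)^(-0.07118) = 0.8245.
C_{S,max} = 0.8245×2.81 = 2.32 mol/dm³.

2.32 mol/dm³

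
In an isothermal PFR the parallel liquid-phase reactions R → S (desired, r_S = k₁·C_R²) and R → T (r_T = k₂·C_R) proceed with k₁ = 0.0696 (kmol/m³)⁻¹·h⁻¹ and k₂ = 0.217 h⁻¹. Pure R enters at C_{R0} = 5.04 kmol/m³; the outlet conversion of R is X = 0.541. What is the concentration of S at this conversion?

1.46 kmol/m³

C_R = C_{R0}(1−X) = 2.313 kmol/m³.
Along a PFR/batch, dC_T/dC_R = −r_T/(r_S+r_T) = −k₂/(k₂+k₁·C_R).
Integrating from C_{R0} to C_R: C_T = (0.217/0.0696)·ln[(0.217+0.0696·5.04)/(0.217+0.0696·2.31)] = 3.118·ln(0.5678/0.3780) = 1.268 kmol/m³.
Then C_S = (C_{R0}−C_R) − C_T = 2.727 − 1.268 = 1.458 kmol/m³.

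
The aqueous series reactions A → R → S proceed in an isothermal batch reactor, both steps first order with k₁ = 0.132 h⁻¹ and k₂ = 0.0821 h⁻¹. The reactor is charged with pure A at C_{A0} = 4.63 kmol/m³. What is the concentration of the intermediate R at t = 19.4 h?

Solving the coupled first-order balances gives C_R(t) = [k₁/(k₂−k₁)]·C_{A0}·(e^(−k₁t) − e^(−k₂t)).
e^(−k₁t) = e^(−0.132×19.4) = e^(−2.561) = 0.07724; e^(−k₂t) = e^(−1.593) = 0.2034.
C_R = 0.132×4.63/(0.0821−0.132) × (0.07724−0.2034) = (-12.25)×(-0.1261) = 1.545 kmol/m³.

1.54 kmol/m³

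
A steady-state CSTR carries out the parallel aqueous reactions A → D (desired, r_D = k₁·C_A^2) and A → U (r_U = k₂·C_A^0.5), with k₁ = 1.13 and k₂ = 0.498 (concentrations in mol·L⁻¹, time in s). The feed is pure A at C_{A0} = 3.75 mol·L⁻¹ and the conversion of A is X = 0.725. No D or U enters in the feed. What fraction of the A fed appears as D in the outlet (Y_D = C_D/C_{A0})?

0.510

Exit C_A = C_{A0}(1−X) = 3.75×0.275 = 1.031 mol·L⁻¹.
Rates in a CSTR are evaluated at the outlet concentration: r_D = 1.13×1.031^2 = 1.202, r_U = 0.498×1.031^0.5 = 0.5057.
Fraction of consumed A going to D: r_D/(r_D+r_U) = 0.7038.
C_D = 0.7038·C_{A0}·X = 0.7038×3.75×0.725 = 1.91 mol·L⁻¹; Y_D = C_D/C_{A0} = 0.510.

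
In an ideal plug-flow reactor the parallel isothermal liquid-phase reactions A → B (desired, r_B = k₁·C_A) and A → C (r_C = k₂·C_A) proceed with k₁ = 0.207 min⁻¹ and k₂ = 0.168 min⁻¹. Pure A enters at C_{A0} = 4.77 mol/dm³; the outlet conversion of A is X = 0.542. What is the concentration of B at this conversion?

C_A = C_{A0}(1−X) = 2.185 mol/dm³.
Both paths are first order in A, so the instantaneous fraction to B is constant: dC_B/d(−C_A) = k₁/(k₁+k₂) = 0.5520.
C_B = 0.5520·(C_{A0}−C_A) = 0.5520×2.585 = 1.43 mol/dm³.

1.43 mol/dm³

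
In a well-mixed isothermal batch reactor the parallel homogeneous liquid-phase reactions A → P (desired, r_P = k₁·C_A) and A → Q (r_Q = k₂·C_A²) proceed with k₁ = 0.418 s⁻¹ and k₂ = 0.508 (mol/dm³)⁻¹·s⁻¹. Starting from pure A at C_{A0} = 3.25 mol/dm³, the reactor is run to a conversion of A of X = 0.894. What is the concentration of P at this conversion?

C_A = C_{A0}(1−X) = 0.3445 mol/dm³.
Along a PFR/batch, dC_P/dC_A = −r_P/(r_P+r_Q) = −k₁/(k₁+k₂·C_A).
Integrating from C_{A0} to C_A: C_P = (0.418/0.508)·ln[(0.418+0.508·3.25)/(0.418+0.508·0.344)] = 0.8228·ln(2.069/0.5930) = 1.028 mol/dm³.

1.03 mol/dm³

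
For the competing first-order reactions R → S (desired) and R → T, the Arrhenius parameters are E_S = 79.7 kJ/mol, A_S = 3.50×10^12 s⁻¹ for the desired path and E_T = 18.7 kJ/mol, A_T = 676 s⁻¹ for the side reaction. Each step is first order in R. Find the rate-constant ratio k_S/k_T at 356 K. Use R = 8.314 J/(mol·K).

k_S/k_T = (A_S/A_T)·exp[−(E_S−E_T)/(RT)] = (A_S/A_T)·exp[(E_T−E_S)/(RT)].
(E_T−E_S)/(RT) = (18.7−79.7)×10³/(8.314×356) = -61000/2960 = -20.61.
k_S/k_T = (3.50×10^12/676)·exp(-20.61) = 5.178×10^9 × 1.120×10^-9 = 5.80.

5.80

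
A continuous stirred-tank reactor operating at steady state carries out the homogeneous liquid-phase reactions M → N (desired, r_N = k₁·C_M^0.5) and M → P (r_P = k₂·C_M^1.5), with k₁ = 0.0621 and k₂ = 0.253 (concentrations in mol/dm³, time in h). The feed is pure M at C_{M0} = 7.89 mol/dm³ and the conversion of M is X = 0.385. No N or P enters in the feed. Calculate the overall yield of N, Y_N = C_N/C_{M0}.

Exit C_M = C_{M0}(1−X) = 7.89×0.615 = 4.852 mol/dm³.
In a CSTR the entire volume is at exit conditions, so r_N = 0.0621×4.852^0.5 = 0.1368 and r_P = 0.253×4.852^1.5 = 2.704.
Fraction of consumed M going to N: r_N/(r_N+r_P) = 0.04815.
C_N = 0.04815·C_{M0}·X = 0.04815×7.89×0.385 = 0.146 mol/dm³; Y_N = C_N/C_{M0} = 0.0185.

0.0185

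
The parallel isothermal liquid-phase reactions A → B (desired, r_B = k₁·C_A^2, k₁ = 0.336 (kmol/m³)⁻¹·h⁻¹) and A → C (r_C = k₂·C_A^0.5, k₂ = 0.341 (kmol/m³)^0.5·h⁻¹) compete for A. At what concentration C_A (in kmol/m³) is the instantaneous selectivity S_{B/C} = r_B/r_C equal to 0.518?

0.651 kmol/m³

S_{B/C} = (k₁/k₂)·C_A^1.5 ⇒ C_A = (S·k₂/k₁)^(1/1.5).
= (0.518×0.341/0.336)^(0.6667) = (0.5257)^(0.6667) = 0.651 kmol/m³.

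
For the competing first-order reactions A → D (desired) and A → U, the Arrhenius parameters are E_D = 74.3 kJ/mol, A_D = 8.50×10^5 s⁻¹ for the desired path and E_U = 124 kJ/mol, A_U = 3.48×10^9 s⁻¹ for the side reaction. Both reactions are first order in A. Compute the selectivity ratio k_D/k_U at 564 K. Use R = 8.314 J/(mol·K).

9.79

k_D/k_U = (A_D/A_U)·exp[−(E_D−E_U)/(RT)] = (A_D/A_U)·exp[(E_U−E_D)/(RT)].
(E_U−E_D)/(RT) = (124−74.3)×10³/(8.314×564) = 49700/4689 = 10.60.
k_D/k_U = (8.50×10^5/3.48×10^9)·exp(10.60) = 2.443×10^-4 × 40097 = 9.79.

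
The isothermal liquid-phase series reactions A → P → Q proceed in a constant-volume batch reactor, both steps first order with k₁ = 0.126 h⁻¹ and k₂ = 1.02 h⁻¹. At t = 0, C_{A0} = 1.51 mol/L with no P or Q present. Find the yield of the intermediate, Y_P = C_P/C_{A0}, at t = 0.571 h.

0.0524

For first-order series with pure A initially, C_P(t) = k₁C_{A0}/(k₂−k₁)·(e^(−k₁t) − e^(−k₂t)).
e^(−k₁t) = e^(−0.126×0.571) = e^(−0.07195) = 0.9306; e^(−k₂t) = e^(−0.5824) = 0.5585.
C_P = 0.126×1.51/(1.02−0.126) × (0.9306−0.5585) = 0.2128×0.3720 = 0.07918 mol/L.
Y_P = C_P/C_{A0} = 0.07918/1.51 = 0.0524.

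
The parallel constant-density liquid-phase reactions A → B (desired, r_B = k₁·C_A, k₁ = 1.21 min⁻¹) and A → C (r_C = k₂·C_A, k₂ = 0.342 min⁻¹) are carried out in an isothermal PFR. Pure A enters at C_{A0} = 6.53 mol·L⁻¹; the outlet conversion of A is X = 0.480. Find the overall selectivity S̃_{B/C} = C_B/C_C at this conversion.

C_A = C_{A0}(1−X) = 3.396 mol·L⁻¹.
Both paths are first order in A, so the instantaneous fraction to B is constant: dC_B/d(−C_A) = k₁/(k₁+k₂) = 0.7796.
C_B = 0.7796·(C_{A0}−C_A) = 0.7796×3.134 = 2.44 mol·L⁻¹.
C_C = (C_{A0}−C_A)−C_B = 0.6907 mol·L⁻¹; S̃_{B/C} = 2.444/0.6907 = 3.54.

3.54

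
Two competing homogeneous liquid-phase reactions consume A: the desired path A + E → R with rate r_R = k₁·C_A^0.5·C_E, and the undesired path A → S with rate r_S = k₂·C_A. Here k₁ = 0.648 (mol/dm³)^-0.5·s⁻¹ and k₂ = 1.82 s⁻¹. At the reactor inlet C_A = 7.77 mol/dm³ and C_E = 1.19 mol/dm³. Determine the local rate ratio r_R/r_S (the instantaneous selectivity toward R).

S_{R/S} = r_R/r_S = (k₁·C_A^0.5·C_E)/(k₂·C_A) = (k₁/k₂)·C_A^-0.5·C_E.
= (0.648×7.770^0.5×1.190) / (1.82×7.770) = 2.149/14.14 = 0.152.

0.152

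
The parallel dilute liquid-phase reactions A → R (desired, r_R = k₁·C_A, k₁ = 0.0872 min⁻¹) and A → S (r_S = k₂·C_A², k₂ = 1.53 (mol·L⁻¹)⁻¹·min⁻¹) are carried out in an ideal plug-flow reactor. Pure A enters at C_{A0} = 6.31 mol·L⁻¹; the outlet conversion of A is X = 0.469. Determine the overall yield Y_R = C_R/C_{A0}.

C_A = C_{A0}(1−X) = 3.351 mol·L⁻¹.
Along a PFR/batch, dC_R/dC_A = −r_R/(r_R+r_S) = −k₁/(k₁+k₂·C_A).
Integrating from C_{A0} to C_A: C_R = (0.0872/1.53)·ln[(0.0872+1.53·6.31)/(0.0872+1.53·3.35)] = 0.05699·ln(9.741/5.214) = 0.03563 mol·L⁻¹.
Y_R = C_R/C_{A0} = 0.03563/6.31 = 0.00565.

0.00565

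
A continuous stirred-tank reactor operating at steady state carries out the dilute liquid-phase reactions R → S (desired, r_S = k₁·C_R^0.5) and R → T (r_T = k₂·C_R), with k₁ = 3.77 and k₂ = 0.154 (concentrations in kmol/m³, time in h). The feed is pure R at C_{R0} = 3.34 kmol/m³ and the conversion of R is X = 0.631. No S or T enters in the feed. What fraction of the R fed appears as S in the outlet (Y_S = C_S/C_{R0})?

Exit C_R = C_{R0}(1−X) = 3.34×0.369 = 1.232 kmol/m³.
In a CSTR the entire volume is at exit conditions, so r_S = 3.77×1.232^0.5 = 4.185 and r_T = 0.154×1.232 = 0.1898.
Fraction of consumed R going to S: r_S/(r_S+r_T) = 0.9566.
C_S = 0.9566·C_{R0}·X = 0.9566×3.34×0.631 = 2.02 kmol/m³; Y_S = C_S/C_{R0} = 0.604.

0.604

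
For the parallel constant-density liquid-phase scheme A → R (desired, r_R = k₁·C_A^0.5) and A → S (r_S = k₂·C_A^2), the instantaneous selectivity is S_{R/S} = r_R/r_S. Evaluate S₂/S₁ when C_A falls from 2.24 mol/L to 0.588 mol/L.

S_{R/S} = (k₁/k₂)·C_A^-1.5, so S₂/S₁ = (C_{A,2}/C_{A,1})^-1.5.
= (0.588/2.24)^(-1.5) = (0.2625)^(-1.5) = 7.44.
Selectivity toward R rises as C_A falls — low-concentration operation is favoured.

7.44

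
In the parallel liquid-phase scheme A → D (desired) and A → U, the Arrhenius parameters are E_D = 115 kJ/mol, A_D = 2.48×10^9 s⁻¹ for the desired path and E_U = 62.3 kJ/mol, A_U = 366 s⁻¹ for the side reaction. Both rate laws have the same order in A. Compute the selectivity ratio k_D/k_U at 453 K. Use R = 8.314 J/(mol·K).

Since both paths have the same order in A, the concentration cancels and S_{D/U} = k_D/k_U = (A_D/A_U)·exp[(E_U−E_D)/(RT)].
(E_U−E_D)/(RT) = (62.3−115)×10³/(8.314×453) = -52700/3766 = -13.99.
k_D/k_U = (2.48×10^9/366)·exp(-13.99) = 6.776×10^6 × 8.376×10^-7 = 5.68.

5.68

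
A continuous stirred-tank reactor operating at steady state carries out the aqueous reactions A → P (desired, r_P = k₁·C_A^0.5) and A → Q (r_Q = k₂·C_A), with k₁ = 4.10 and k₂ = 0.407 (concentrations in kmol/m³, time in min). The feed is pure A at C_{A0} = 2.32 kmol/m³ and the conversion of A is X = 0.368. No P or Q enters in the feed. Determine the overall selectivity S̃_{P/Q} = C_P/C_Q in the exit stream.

Exit C_A = C_{A0}(1−X) = 2.32×0.632 = 1.466 kmol/m³.
In a CSTR the entire volume is at exit conditions, so r_P = 4.10×1.466^0.5 = 4.965 and r_Q = 0.407×1.466 = 0.5968.
Overall selectivity = C_P/C_Q = r_Pτ/(r_Qτ) = r_P/r_Q = 8.32.

8.32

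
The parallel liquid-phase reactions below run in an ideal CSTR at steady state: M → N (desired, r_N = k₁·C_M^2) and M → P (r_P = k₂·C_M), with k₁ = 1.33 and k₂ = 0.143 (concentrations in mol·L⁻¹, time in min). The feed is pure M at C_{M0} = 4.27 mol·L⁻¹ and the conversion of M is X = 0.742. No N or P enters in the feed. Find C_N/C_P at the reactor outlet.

10.2

Exit C_M = C_{M0}(1−X) = 4.27×0.258 = 1.102 mol·L⁻¹.
A CSTR operates uniformly at the exit composition, giving r_N = 1.614 and r_P = 0.1575 (each k·C_M^n at C_M = 1.102).
Overall selectivity = C_N/C_P = r_Nτ/(r_Pτ) = r_N/r_P = 10.2.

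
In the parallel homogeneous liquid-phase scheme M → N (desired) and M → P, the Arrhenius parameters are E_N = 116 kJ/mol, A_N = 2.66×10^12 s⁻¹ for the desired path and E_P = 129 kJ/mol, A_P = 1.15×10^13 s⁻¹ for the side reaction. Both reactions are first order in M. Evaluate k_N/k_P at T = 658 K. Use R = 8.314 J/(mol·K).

With equal orders, S_{N/P} = k_N/k_P = (A_N/A_P)·exp[(E_P−E_N)/(RT)].
(E_P−E_N)/(RT) = (129−116)×10³/(8.314×658) = 13000/5471 = 2.376.
k_N/k_P = (2.66×10^12/1.15×10^13)·exp(2.376) = 0.2313 × 10.77 = 2.49.
Since E_N < E_P, lowering the temperature improves selectivity toward N.

2.49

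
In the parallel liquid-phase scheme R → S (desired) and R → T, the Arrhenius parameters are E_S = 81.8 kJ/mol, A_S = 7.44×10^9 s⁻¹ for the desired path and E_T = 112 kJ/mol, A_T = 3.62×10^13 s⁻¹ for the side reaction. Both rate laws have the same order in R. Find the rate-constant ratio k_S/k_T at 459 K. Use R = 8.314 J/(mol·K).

Since both paths have the same order in R, the concentration cancels and S_{S/T} = k_S/k_T = (A_S/A_T)·exp[(E_T−E_S)/(RT)].
(E_T−E_S)/(RT) = (112−81.8)×10³/(8.314×459) = 30200/3816 = 7.914.
k_S/k_T = (7.44×10^9/3.62×10^13)·exp(7.914) = 2.055×10^-4 × 2735 = 0.562.

0.562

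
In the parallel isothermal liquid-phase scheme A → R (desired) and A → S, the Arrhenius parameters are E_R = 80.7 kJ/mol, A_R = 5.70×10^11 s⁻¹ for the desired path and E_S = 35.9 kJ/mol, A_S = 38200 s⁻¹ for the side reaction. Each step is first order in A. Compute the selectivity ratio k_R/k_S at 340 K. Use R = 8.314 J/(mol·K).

1.95

Since both paths have the same order in A, the concentration cancels and S_{R/S} = k_R/k_S = (A_R/A_S)·exp[(E_S−E_R)/(RT)].
(E_S−E_R)/(RT) = (35.9−80.7)×10³/(8.314×340) = -44800/2827 = -15.85.
k_R/k_S = (5.70×10^11/38200)·exp(-15.85) = 1.492×10^7 × 1.309×10^-7 = 1.95.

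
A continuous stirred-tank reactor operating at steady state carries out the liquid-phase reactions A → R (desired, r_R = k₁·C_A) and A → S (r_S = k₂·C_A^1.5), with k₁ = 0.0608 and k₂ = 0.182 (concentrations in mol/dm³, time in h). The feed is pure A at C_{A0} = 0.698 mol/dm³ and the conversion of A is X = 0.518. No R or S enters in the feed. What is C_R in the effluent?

Exit C_A = C_{A0}(1−X) = 0.698×0.482 = 0.3364 mol/dm³.
Rates in a CSTR are evaluated at the outlet concentration: r_R = 0.0608×0.3364 = 0.02046, r_S = 0.182×0.3364^1.5 = 0.03552.
Fraction of consumed A going to R: r_R/(r_R+r_S) = 0.3655.
C_R = 0.3655·C_{A0}·X = 0.3655×0.698×0.518 = 0.132 mol/dm³.

0.132 mol/dm³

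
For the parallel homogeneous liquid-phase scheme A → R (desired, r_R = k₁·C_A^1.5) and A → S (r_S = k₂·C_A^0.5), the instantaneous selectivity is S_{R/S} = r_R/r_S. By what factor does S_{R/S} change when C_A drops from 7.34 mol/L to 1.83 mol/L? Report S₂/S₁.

0.249

S_{R/S} = (k₁/k₂)·C_A, so S₂/S₁ = (C_{A,2}/C_{A,1}).
= 1.83/7.34 = 0.249.
Selectivity toward R falls as C_A falls — high-concentration operation is favoured.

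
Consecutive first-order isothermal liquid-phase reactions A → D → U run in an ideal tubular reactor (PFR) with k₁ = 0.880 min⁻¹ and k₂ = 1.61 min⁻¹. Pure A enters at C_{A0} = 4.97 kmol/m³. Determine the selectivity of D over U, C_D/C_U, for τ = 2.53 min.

For first-order series with pure A initially, C_D(τ) = k₁C_{A0}/(k₂−k₁)·(e^(−k₁τ) − e^(−k₂τ)).
e^(−k₁τ) = e^(−0.880×2.53) = e^(−2.226) = 0.1079; e^(−k₂τ) = e^(−4.073) = 0.01702.
C_D = 0.880×4.97/(1.61−0.880) × (0.1079−0.01702) = 5.991×0.09090 = 0.5446 kmol/m³.
C_A = C_{A0}e^(−k₁τ) = 0.5363 kmol/m³, so C_U = C_{A0}−C_A−C_D = 3.889 kmol/m³; C_D/C_U = 0.140.

0.140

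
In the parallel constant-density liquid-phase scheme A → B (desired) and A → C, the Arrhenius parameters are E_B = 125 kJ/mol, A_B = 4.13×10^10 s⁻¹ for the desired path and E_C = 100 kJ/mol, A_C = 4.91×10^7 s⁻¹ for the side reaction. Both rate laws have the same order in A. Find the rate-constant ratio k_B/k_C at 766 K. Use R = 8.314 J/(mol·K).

With equal orders, S_{B/C} = k_B/k_C = (A_B/A_C)·exp[(E_C−E_B)/(RT)].
(E_C−E_B)/(RT) = (100−125)×10³/(8.314×766) = -25000/6369 = -3.926.
k_B/k_C = (4.13×10^10/4.91×10^7)·exp(-3.926) = 841.1 × 0.01973 = 16.6.
Since E_B > E_C, raising the temperature improves selectivity toward B.

16.6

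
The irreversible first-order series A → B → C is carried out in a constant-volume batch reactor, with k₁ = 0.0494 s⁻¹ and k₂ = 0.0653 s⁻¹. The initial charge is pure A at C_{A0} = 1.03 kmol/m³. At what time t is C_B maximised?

17.5 s

Setting dC_B/dt = 0 gives t_opt = ln(k₂/k₁)/(k₂−k₁).
= ln(0.0653/0.0494)/(0.0653−0.0494) = ln(1.322)/0.01590 = 0.2790/0.01590 = 17.5 s.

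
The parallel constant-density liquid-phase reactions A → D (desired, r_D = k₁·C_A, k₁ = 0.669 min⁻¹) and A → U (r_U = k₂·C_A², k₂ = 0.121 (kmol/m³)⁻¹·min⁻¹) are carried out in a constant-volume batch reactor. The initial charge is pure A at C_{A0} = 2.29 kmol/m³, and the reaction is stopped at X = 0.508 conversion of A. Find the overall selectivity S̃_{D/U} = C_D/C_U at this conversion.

C_A = C_{A0}(1−X) = 1.127 kmol/m³.
Along a PFR/batch, dC_D/dC_A = −r_D/(r_D+r_U) = −k₁/(k₁+k₂·C_A).
Integrating from C_{A0} to C_A: C_D = (0.669/0.121)·ln[(0.669+0.121·2.29)/(0.669+0.121·1.13)] = 5.529·ln(0.9461/0.8053) = 0.8906 kmol/m³.
C_U = (C_{A0}−C_A)−C_D = 0.2727 kmol/m³; S̃_{D/U} = 0.8906/0.2727 = 3.27.

3.27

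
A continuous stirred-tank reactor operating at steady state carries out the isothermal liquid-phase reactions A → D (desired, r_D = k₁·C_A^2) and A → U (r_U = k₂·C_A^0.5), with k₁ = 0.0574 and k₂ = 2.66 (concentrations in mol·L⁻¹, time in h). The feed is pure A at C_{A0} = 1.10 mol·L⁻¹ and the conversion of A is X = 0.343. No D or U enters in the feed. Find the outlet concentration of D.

0.00494 mol·L⁻¹

Exit C_A = C_{A0}(1−X) = 1.10×0.657 = 0.7227 mol·L⁻¹.
A CSTR operates uniformly at the exit composition, giving r_D = 0.02998 and r_U = 2.261 (each k·C_A^n at C_A = 0.7227).
Fraction of consumed A going to D: r_D/(r_D+r_U) = 0.01308.
C_D = 0.01308·C_{A0}·X = 0.01308×1.10×0.343 = 0.00494 mol·L⁻¹.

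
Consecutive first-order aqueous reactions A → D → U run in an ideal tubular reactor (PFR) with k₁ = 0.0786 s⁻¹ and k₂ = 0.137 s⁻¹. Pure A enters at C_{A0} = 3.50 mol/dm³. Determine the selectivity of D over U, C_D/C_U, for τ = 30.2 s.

Solving the coupled first-order balances gives C_D(τ) = [k₁/(k₂−k₁)]·C_{A0}·(e^(−k₁τ) − e^(−k₂τ)).
e^(−k₁τ) = e^(−0.0786×30.2) = e^(−2.374) = 0.09313; e^(−k₂τ) = e^(−4.137) = 0.01596.
C_D = 0.0786×3.50/(0.137−0.0786) × (0.09313−0.01596) = 4.711×0.07717 = 0.3635 mol/dm³.
C_A = C_{A0}e^(−k₁τ) = 0.3260 mol/dm³, so C_U = C_{A0}−C_A−C_D = 2.811 mol/dm³; C_D/C_U = 0.129.

0.129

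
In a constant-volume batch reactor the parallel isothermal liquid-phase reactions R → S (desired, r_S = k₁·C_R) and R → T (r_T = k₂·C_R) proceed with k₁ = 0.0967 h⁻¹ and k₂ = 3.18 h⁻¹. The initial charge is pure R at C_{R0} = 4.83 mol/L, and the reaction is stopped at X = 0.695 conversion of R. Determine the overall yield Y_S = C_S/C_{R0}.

C_R = C_{R0}(1−X) = 1.473 mol/L.
Both paths are first order in R, so the instantaneous fraction to S is constant: dC_S/d(−C_R) = k₁/(k₁+k₂) = 0.02951.
C_S = 0.02951·(C_{R0}−C_R) = 0.02951×3.357 = 0.0991 mol/L.
Y_S = C_S/C_{R0} = 0.09907/4.83 = 0.0205.

0.0205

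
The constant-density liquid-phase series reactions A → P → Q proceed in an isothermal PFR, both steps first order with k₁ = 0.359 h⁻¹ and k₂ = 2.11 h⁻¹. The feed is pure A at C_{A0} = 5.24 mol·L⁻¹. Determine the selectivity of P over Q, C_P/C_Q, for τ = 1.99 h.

For first-order series with pure A initially, C_P(τ) = k₁C_{A0}/(k₂−k₁)·(e^(−k₁τ) − e^(−k₂τ)).
e^(−k₁τ) = e^(−0.359×1.99) = e^(−0.7144) = 0.4895; e^(−k₂τ) = e^(−4.199) = 0.01501.
C_P = 0.359×5.24/(2.11−0.359) × (0.4895−0.01501) = 1.074×0.4745 = 0.5097 mol·L⁻¹.
C_A = C_{A0}e^(−k₁τ) = 2.565 mol·L⁻¹, so C_Q = C_{A0}−C_A−C_P = 2.165 mol·L⁻¹; C_P/C_Q = 0.235.

0.235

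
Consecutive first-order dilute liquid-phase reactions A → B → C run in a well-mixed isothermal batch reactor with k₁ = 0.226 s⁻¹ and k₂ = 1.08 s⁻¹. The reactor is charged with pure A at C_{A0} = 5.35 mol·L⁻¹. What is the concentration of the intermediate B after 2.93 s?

For first-order series with pure A initially, C_B(t) = k₁C_{A0}/(k₂−k₁)·(e^(−k₁t) − e^(−k₂t)).
e^(−k₁t) = e^(−0.226×2.93) = e^(−0.6622) = 0.5157; e^(−k₂t) = e^(−3.164) = 0.04224.
C_B = 0.226×5.35/(1.08−0.226) × (0.5157−0.04224) = 1.416×0.4735 = 0.6704 mol·L⁻¹.

0.670 mol·L⁻¹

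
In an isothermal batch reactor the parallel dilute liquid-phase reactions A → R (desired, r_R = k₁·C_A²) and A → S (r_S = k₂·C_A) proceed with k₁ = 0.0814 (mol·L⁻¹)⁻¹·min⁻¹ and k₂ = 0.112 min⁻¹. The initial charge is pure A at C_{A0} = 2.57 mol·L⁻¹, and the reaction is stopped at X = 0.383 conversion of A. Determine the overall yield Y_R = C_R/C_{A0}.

0.229

C_A = C_{A0}(1−X) = 1.586 mol·L⁻¹.
Along a PFR/batch, dC_S/dC_A = −r_S/(r_R+r_S) = −k₂/(k₂+k₁·C_A).
Integrating from C_{A0} to C_A: C_S = (0.112/0.0814)·ln[(0.112+0.0814·2.57)/(0.112+0.0814·1.59)] = 1.376·ln(0.3212/0.2411) = 0.3948 mol·L⁻¹.
Then C_R = (C_{A0}−C_A) − C_S = 0.9843 − 0.3948 = 0.5895 mol·L⁻¹.
Y_R = C_R/C_{A0} = 0.5895/2.57 = 0.229.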